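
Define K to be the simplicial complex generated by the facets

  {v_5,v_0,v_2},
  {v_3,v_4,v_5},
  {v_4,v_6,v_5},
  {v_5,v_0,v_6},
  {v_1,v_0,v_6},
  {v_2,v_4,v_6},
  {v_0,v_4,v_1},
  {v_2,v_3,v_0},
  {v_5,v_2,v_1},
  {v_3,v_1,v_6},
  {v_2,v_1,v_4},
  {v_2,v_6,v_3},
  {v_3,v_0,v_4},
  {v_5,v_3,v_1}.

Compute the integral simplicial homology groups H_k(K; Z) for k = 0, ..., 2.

Order the vertices as v_0 < v_1 < v_2 < v_3 < v_4 < v_5 < v_6. Listing each simplex with vertices in this order, K has dimension 2 with simplices:

  0-simplices (7): [v_0], [v_1], [v_2], [v_3], [v_4], [v_5], [v_6]
  1-simplices (21): (21 of them)
  2-simplices (14): (14 of them)

so the chain groups are C_0 ≅ Z^7, C_1 ≅ Z^21, C_2 ≅ Z^14.

The boundary map ∂_1: C_1 → C_0 sends each edge [p,q] (with p < q) to q − p. For instance
  ∂[v_0,v_6] = [v_6] − [v_0].
The resulting 7×21 matrix has rank 6, and its Smith normal form has invariant factors (1,1,1,1,1,1).

Boundary ∂_2: C_2 → C_1 sends each 2-simplex [p,q,r] to [q,r] − [p,r] + [p,q]. For instance
  ∂[v_2,v_4,v_6] = [v_4,v_6] − [v_2,v_6] + [v_2,v_4],
  ∂[v_0,v_5,v_6] = [v_5,v_6] − [v_0,v_6] + [v_0,v_5].
The resulting 21×14 matrix has rank 13, and its Smith normal form has invariant factors (1,1,1,1,1,1,1,1,1,1,1,1,1).

Reading off H_k = ker ∂_k / im ∂_{k+1}:

  H_0: rank C_0 − rank ∂_1 = 7 − 6 = 1, and the invariant factors of ∂_1 are all 1, so H_0 = Z.
  H_1: rank ker ∂_1 − rank ∂_2 = (21 − 6) − 13 = 2, and the invariant factors of ∂_2 are all 1, so H_1 = Z^2.
  H_2: rank ker ∂_2 − rank ∂_3 = (14 − 13) − 0 = 1, and there is no ∂_3, so H_2 = Z.

As a check, the Euler characteristic is 7 − 21 + 14 = 0, which agrees with 1 − 2 + 1 = 0.
(K is a triangulation of the torus T^2.)

H_0 ≅ Z,  H_1 ≅ Z^2,  H_2 ≅ Z.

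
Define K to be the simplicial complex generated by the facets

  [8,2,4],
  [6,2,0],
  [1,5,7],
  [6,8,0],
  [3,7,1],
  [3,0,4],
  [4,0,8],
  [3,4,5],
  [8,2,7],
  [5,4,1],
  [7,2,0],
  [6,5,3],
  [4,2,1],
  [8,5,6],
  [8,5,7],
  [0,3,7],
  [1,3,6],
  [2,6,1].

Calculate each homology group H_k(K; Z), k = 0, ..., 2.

Take the total order 0 < 1 < 2 < 3 < 4 < 5 < 6 < 7 < 8 on the vertex set. Then K (dimension 2) consists of the simplices:

  0-simplices (9): [0], [1], [2], [3], [4], [5], [6], [7], [8]
  1-simplices (27): (27 of them)
  2-simplices (18): [0,2,6], [0,2,7], [0,3,4], [0,3,7], [0,4,8], [0,6,8], [1,2,4], [1,2,6], [1,3,6], [1,3,7], [1,4,5], [1,5,7], [2,4,8], [2,7,8], [3,4,5], [3,5,6], [5,6,8], [5,7,8]

giving chain groups C_0 ≅ Z^9, C_1 ≅ Z^27, C_2 ≅ Z^18.

The boundary map ∂_1: C_1 → C_0 maps an edge to its endpoints' difference, ∂[p,q] = q − p. For instance
  ∂[5,8] = [8] − [5].
As a 9×27 matrix over Z this has rank 8, with invariant factors (1,1,1,1,1,1,1,1).

∂_2: C_2 → C_1 maps a triangle to the signed sum of its edges. For instance
  ∂[2,7,8] = [7,8] − [2,8] + [2,7],
  ∂[2,4,8] = [4,8] − [2,8] + [2,4].
The 27×18 boundary matrix has rank 18 and Smith normal form diag(1,1,1,1,1,1,1,1,1,1,1,1,1,1,1,1,1,2).

From H_k ≅ ker(∂_k) / im(∂_{k+1}) we obtain:

  H_0: rank C_0 − rank ∂_1 = 9 − 8 = 1, and the invariant factors of ∂_1 are all 1, so H_0 = Z.
  H_1: rank ker ∂_1 − rank ∂_2 = (27 − 8) − 18 = 1, and ∂_2 has invariant factor 2 > 1, so H_1 = Z ⊕ Z/2Z.
  H_2: rank ker ∂_2 − rank ∂_3 = (18 − 18) − 0 = 0, and there is no ∂_3, so H_2 = 0.

H_0 ≅ Z,  H_1 ≅ Z ⊕ Z/2Z,  H_2 = 0.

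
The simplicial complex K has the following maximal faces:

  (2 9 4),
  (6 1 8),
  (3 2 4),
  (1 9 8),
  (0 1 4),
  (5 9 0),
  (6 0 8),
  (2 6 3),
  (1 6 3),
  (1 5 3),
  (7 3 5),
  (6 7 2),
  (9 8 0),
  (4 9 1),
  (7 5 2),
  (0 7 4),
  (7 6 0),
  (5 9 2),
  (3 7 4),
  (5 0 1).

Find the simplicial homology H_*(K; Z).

H_0 = Z,  H_1 = Z ⊕ Z/2,  H_2 = 0.

Fix the vertex order 0 < 1 < 2 < 3 < 4 < 5 < 6 < 7 < 8 < 9 and write every simplex with vertices in increasing order. Then dim K = 2 and the simplices of K are:

  0-simplices (10): [0], [1], [2], [3], [4], [5], [6], [7], [8], [9]
  1-simplices (30): (30 of them)
  2-simplices (20): (20 of them)

giving chain groups C_0 ≅ Z^10, C_1 ≅ Z^30, C_2 ≅ Z^20.

∂_1: C_1 → C_0 maps an edge to its endpoints' difference, ∂[p,q] = q − p. For instance
  ∂[3,7] = [7] − [3].
This gives a 10×30 integer matrix of rank 9; reducing to Smith normal form yields diagonal entries (1,1,1,1,1,1,1,1,1).

Boundary ∂_2: C_2 → C_1 sends each 2-simplex [p,q,r] to [q,r] − [p,r] + [p,q]. For instance
  ∂[0,5,9] = [5,9] − [0,9] + [0,5],
  ∂[2,6,7] = [6,7] − [2,7] + [2,6].
The resulting 30×20 matrix has rank 20, and its Smith normal form has invariant factors (1,1,1,1,1,1,1,1,1,1,1,1,1,1,1,1,1,1,1,2).

Reading off H_k = ker ∂_k / im ∂_{k+1}:

  H_0: rank C_0 − rank ∂_1 = 10 − 9 = 1, and the invariant factors of ∂_1 are all 1, so H_0 = Z.
  H_1: rank ker ∂_1 − rank ∂_2 = (30 − 9) − 20 = 1, and ∂_2 has invariant factor 2 > 1, so H_1 = Z ⊕ Z/2.
  H_2: rank ker ∂_2 − rank ∂_3 = (20 − 20) − 0 = 0, and there is no ∂_3, so H_2 = 0.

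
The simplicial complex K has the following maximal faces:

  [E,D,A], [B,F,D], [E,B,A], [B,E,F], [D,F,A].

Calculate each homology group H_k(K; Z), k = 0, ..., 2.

H_0 = Z,  H_1 = Z,  H_2 = 0.

Fix the vertex order A < B < D < E < F and write every simplex with vertices in increasing order. Then dim K = 2 and the simplices of K are:

  0-simplices (5): A, B, D, E, F
  1-simplices (10): AB, AD, AE, AF, BD, BE, BF, DE, DF, EF
  2-simplices (5): ABE, ADE, ADF, BDF, BEF

giving chain groups C_0 ≅ Z^5, C_1 ≅ Z^10, C_2 ≅ Z^5.

The boundary map ∂_1: C_1 → C_0 is given by ∂[p,q] = [q] − [p]. For instance
  ∂AE = E − A.
This gives a 5×10 integer matrix of rank 4; reducing to Smith normal form yields diagonal entries (1,1,1,1).

Boundary ∂_2: C_2 → C_1 maps a triangle to the signed sum of its edges. For instance
  ∂ADF = DF − AF + AD,
  ∂BEF = EF − BF + BE.
As a 10×5 matrix over Z this has rank 5, with invariant factors (1,1,1,1,1).

From H_k ≅ ker(∂_k) / im(∂_{k+1}) we obtain:

  H_0: rank C_0 − rank ∂_1 = 5 − 4 = 1, and the invariant factors of ∂_1 are all 1, so H_0 ≅ Z.
  H_1: rank ker ∂_1 − rank ∂_2 = (10 − 4) − 5 = 1, and the invariant factors of ∂_2 are all 1, so H_1 ≅ Z.
  H_2: rank ker ∂_2 − rank ∂_3 = (5 − 5) − 0 = 0, and there is no ∂_3, so H_2 ≅ 0.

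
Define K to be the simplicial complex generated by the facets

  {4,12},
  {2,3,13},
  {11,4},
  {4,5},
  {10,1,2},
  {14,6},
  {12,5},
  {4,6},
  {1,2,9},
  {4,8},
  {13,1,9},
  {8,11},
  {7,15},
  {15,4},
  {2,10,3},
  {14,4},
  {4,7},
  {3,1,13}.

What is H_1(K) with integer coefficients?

Take the total order 1 < 2 < 3 < 4 < 5 < 6 < 7 < 8 < 9 < 10 < 11 < 12 < 13 < 14 < 15 on the vertex set. Then K (dimension 2) consists of the simplices:

  0-simplices (15): [1], [2], [3], [4], [5], [6], [7], [8], [9], [10], [11], [12], [13], [14], [15]
  1-simplices (24): (24 of them)
  2-simplices (6): [1,2,9], [1,2,10], [1,3,13], [1,9,13], [2,3,10], [2,3,13]

giving chain groups C_0 ≅ Z^15, C_1 ≅ Z^24, C_2 ≅ Z^6.

Boundary ∂_1: C_1 → C_0 sends each edge [p,q] (with p < q) to q − p. For instance
  ∂[5,12] = [12] − [5].
The resulting 15×24 matrix has rank 13, and its Smith normal form has invariant factors (1,1,1,1,1,1,1,1,1,1,1,1,1).

The boundary map ∂_2: C_2 → C_1 sends each 2-simplex [p,q,r] to [q,r] − [p,r] + [p,q]. For instance
  ∂[2,3,10] = [3,10] − [2,10] + [2,3],
  ∂[2,3,13] = [3,13] − [2,13] + [2,3].
The 24×6 boundary matrix has rank 6 and Smith normal form diag(1,1,1,1,1,1).

Now H_k = ker ∂_k / im ∂_{k+1}, so:

  H_1: rank ker ∂_1 − rank ∂_2 = (24 − 13) − 6 = 5, and the invariant factors of ∂_2 are all 1, so H_1 = Z^5.

H_1 ≅ Z^5.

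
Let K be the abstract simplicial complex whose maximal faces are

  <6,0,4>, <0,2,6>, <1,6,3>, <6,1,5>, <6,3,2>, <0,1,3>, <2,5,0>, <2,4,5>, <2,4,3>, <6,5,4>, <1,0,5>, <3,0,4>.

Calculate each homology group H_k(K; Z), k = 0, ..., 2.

H_0 = Z,  H_1 = Z/2Z,  H_2 = 0.

Order the vertices as 0 < 1 < 2 < 3 < 4 < 5 < 6. Listing each simplex with vertices in this order, K has dimension 2 with simplices:

  0-simplices (7): [0], [1], [2], [3], [4], [5], [6]
  1-simplices (18): [0,1], [0,2], [0,3], [0,4], [0,5], [0,6], [1,3], [1,5], [1,6], [2,3], [2,4], [2,5], [2,6], [3,4], [3,6], [4,5], [4,6], [5,6]
  2-simplices (12): [0,1,3], [0,1,5], [0,2,5], [0,2,6], [0,3,4], [0,4,6], [1,3,6], [1,5,6], [2,3,4], [2,3,6], [2,4,5], [4,5,6]

so the chain groups are C_0 ≅ Z^7, C_1 ≅ Z^18, C_2 ≅ Z^12.

∂_1: C_1 → C_0 sends each edge [p,q] (with p < q) to q − p. For instance
  ∂[2,5] = [5] − [2].
The 7×18 boundary matrix has rank 6 and Smith normal form diag(1,1,1,1,1,1).

Boundary ∂_2: C_2 → C_1 maps a triangle to the signed sum of its edges. For instance
  ∂[1,3,6] = [3,6] − [1,6] + [1,3],
  ∂[0,1,3] = [1,3] − [0,3] + [0,1].
As a 18×12 matrix over Z this has rank 12, with invariant factors (1,1,1,1,1,1,1,1,1,1,1,2).

Now H_k = ker ∂_k / im ∂_{k+1}, so:

  H_0: rank C_0 − rank ∂_1 = 7 − 6 = 1, and the invariant factors of ∂_1 are all 1, so H_0 = Z.
  H_1: rank ker ∂_1 − rank ∂_2 = (18 − 6) − 12 = 0, and ∂_2 has invariant factor 2 > 1, so H_1 = Z/2Z.
  H_2: rank ker ∂_2 − rank ∂_3 = (12 − 12) − 0 = 0, and there is no ∂_3, so H_2 = 0.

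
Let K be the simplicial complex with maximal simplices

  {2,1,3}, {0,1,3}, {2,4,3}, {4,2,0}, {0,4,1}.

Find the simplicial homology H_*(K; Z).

Order the vertices as 0 < 1 < 2 < 3 < 4. Listing each simplex with vertices in this order, K has dimension 2 with simplices:

  0-simplices (5): [0], [1], [2], [3], [4]
  1-simplices (10): [0,1], [0,2], [0,3], [0,4], [1,2], [1,3], [1,4], [2,3], [2,4], [3,4]
  2-simplices (5): [0,1,3], [0,1,4], [0,2,4], [1,2,3], [2,3,4]

giving chain groups C_0 ≅ Z^5, C_1 ≅ Z^10, C_2 ≅ Z^5.

The boundary map ∂_1: C_1 → C_0 sends each edge [p,q] (with p < q) to q − p. For instance
  ∂[1,4] = [4] − [1].
As a 5×10 matrix over Z this has rank 4, with invariant factors (1,1,1,1).

The boundary map ∂_2: C_2 → C_1 acts by ∂[p,q,r] = [q,r] − [p,r] + [p,q]. For instance
  ∂[2,3,4] = [3,4] − [2,4] + [2,3],
  ∂[1,2,3] = [2,3] − [1,3] + [1,2].
The 10×5 boundary matrix has rank 5 and Smith normal form diag(1,1,1,1,1).

Reading off H_k = ker ∂_k / im ∂_{k+1}:

  H_0: rank C_0 − rank ∂_1 = 5 − 4 = 1, and the invariant factors of ∂_1 are all 1, so H_0 = Z.
  H_1: rank ker ∂_1 − rank ∂_2 = (10 − 4) − 5 = 1, and the invariant factors of ∂_2 are all 1, so H_1 = Z.
  H_2: rank ker ∂_2 − rank ∂_3 = (5 − 5) − 0 = 0, and there is no ∂_3, so H_2 = 0.

As a check, the Euler characteristic is 5 − 10 + 5 = 0, which agrees with 1 − 1 + 0 = 0.

H_0 ≅ Z,  H_1 ≅ Z,  H_2 = 0.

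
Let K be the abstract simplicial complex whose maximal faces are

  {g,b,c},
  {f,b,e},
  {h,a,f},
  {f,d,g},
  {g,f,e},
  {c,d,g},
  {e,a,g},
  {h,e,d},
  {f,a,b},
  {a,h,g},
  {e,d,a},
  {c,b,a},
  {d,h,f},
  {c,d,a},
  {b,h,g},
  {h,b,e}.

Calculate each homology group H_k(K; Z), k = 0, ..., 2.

H_0 = Z,  H_1 = Z^2,  H_2 = Z.

K has 8 vertices, 24 edges, 16 triangles.
rank ∂_0 = 0, rank ∂_1 = 7 ⇒ b_0 = 8 − 0 − 7 = 1; all invariant factors of ∂_1 are 1 so no torsion. So H_0 ≅ Z.
rank ∂_1 = 7, rank ∂_2 = 15 ⇒ b_1 = 24 − 7 − 15 = 2; all invariant factors of ∂_2 are 1 so no torsion. So H_1 ≅ Z^2.
rank ∂_2 = 15, rank ∂_3 = 0 ⇒ b_2 = 16 − 15 − 0 = 1. So H_2 ≅ Z.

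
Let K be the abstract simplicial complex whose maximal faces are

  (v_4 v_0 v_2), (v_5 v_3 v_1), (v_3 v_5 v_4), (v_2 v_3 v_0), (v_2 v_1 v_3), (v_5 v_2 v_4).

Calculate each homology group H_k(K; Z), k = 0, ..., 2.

H_0 ≅ Z,  H_1 ≅ Z,  H_2 = 0.

Fix the vertex order v_0 < v_1 < v_2 < v_3 < v_4 < v_5 and write every simplex with vertices in increasing order. Then dim K = 2 and the simplices of K are:

  0-simplices (6): [v_0], [v_1], [v_2], [v_3], [v_4], [v_5]
  1-simplices (12): [v_0,v_2], [v_0,v_3], [v_0,v_4], [v_1,v_2], [v_1,v_3], [v_1,v_5], [v_2,v_3], [v_2,v_4], [v_2,v_5], [v_3,v_4], [v_3,v_5], [v_4,v_5]
  2-simplices (6): [v_0,v_2,v_3], [v_0,v_2,v_4], [v_1,v_2,v_3], [v_1,v_3,v_5], [v_2,v_4,v_5], [v_3,v_4,v_5]

so the chain groups are C_0 ≅ Z^6, C_1 ≅ Z^12, C_2 ≅ Z^6.

Boundary ∂_1: C_1 → C_0 maps an edge to its endpoints' difference, ∂[p,q] = q − p. For instance
  ∂[v_1,v_5] = [v_5] − [v_1].
The resulting 6×12 matrix has rank 5, and its Smith normal form has invariant factors (1,1,1,1,1).

The boundary map ∂_2: C_2 → C_1 acts by ∂[p,q,r] = [q,r] − [p,r] + [p,q]. For instance
  ∂[v_3,v_4,v_5] = [v_4,v_5] − [v_3,v_5] + [v_3,v_4],
  ∂[v_0,v_2,v_4] = [v_2,v_4] − [v_0,v_4] + [v_0,v_2].
The 12×6 boundary matrix has rank 6 and Smith normal form diag(1,1,1,1,1,1).

Computing H_k = (kernel of ∂_k) / (image of ∂_{k+1}):

  H_0: rank C_0 − rank ∂_1 = 6 − 5 = 1, and the invariant factors of ∂_1 are all 1, so H_0 ≅ Z.
  H_1: rank ker ∂_1 − rank ∂_2 = (12 − 5) − 6 = 1, and the invariant factors of ∂_2 are all 1, so H_1 ≅ Z.
  H_2: rank ker ∂_2 − rank ∂_3 = (6 − 6) − 0 = 0, and there is no ∂_3, so H_2 ≅ 0.

(K is a triangulation of the cylinder S^1 x I.)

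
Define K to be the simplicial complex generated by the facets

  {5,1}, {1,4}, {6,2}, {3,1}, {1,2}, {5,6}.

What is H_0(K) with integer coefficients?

We work with the vertex ordering 1 < 2 < 3 < 4 < 5 < 6. The simplices of K, each written with vertices in increasing order, are:

  0-simplices (6): [1], [2], [3], [4], [5], [6]
  1-simplices (6): [1,2], [1,3], [1,4], [1,5], [2,6], [5,6]

Hence C_0 ≅ Z^6, C_1 ≅ Z^6.

The boundary map ∂_1: C_1 → C_0 maps an edge to its endpoints' difference, ∂[p,q] = q − p. For instance
  ∂[5,6] = [6] − [5].
The 6×6 boundary matrix has rank 5 and Smith normal form diag(1,1,1,1,1).

Computing H_k = (kernel of ∂_k) / (image of ∂_{k+1}):

  H_0: rank C_0 − rank ∂_1 = 6 − 5 = 1, and the invariant factors of ∂_1 are all 1, so H_0 = Z.

H_0 ≅ Z.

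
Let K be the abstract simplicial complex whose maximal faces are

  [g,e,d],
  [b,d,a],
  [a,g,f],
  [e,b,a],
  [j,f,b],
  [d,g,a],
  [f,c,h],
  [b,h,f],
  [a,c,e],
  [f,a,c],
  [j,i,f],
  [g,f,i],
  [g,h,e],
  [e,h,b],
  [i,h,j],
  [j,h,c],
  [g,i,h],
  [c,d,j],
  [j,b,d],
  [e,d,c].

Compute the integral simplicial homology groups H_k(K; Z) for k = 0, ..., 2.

H_0 ≅ Z,  H_1 ≅ Z ⊕ Z/2Z,  H_2 = 0.

Take the total order a < b < c < d < e < f < g < h < i < j on the vertex set. Then K (dimension 2) consists of the simplices:

  0-simplices (10): a, b, c, d, e, f, g, h, i, j
  1-simplices (30): ab, ac, ad, ae, af, ag, bd, be, bf, bh, bj, cd, ce, cf, ch, cj, de, dg, dj, eg, eh, fg, fh, fi, fj, gh, gi, hi, hj, ij
  2-simplices (20): abd, abe, ace, acf, adg, afg, bdj, beh, bfh, bfj, cde, cdj, cfh, chj, deg, egh, fgi, fij, ghi, hij

so the chain groups are C_0 ≅ Z^10, C_1 ≅ Z^30, C_2 ≅ Z^20.

Boundary ∂_1: C_1 → C_0 maps an edge to its endpoints' difference, ∂[p,q] = q − p. For instance
  ∂bf = f − b.
As a 10×30 matrix over Z this has rank 9, with invariant factors (1,1,1,1,1,1,1,1,1).

The boundary map ∂_2: C_2 → C_1 sends each 2-simplex [p,q,r] to [q,r] − [p,r] + [p,q]. For instance
  ∂acf = cf − af + ac,
  ∂cde = de − ce + cd.
As a 30×20 matrix over Z this has rank 20, with invariant factors (1,1,1,1,1,1,1,1,1,1,1,1,1,1,1,1,1,1,1,2).

From H_k ≅ ker(∂_k) / im(∂_{k+1}) we obtain:

  H_0: rank C_0 − rank ∂_1 = 10 − 9 = 1, and the invariant factors of ∂_1 are all 1, so H_0 ≅ Z.
  H_1: rank ker ∂_1 − rank ∂_2 = (30 − 9) − 20 = 1, and ∂_2 has invariant factor 2 > 1, so H_1 ≅ Z ⊕ Z/2Z.
  H_2: rank ker ∂_2 − rank ∂_3 = (20 − 20) − 0 = 0, and there is no ∂_3, so H_2 ≅ 0.

(K is a triangulation of the Klein bottle.)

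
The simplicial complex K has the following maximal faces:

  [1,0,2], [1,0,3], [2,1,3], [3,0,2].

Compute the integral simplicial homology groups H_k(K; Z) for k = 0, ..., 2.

H_0 = Z,  H_1 = 0,  H_2 = Z.

K has 4 vertices, 6 edges, 4 triangles.
rank ∂_0 = 0, rank ∂_1 = 3 ⇒ b_0 = 4 − 0 − 3 = 1; all invariant factors of ∂_1 are 1 so no torsion. So H_0 ≅ Z.
rank ∂_1 = 3, rank ∂_2 = 3 ⇒ b_1 = 6 − 3 − 3 = 0; all invariant factors of ∂_2 are 1 so no torsion. So H_1 ≅ 0.
rank ∂_2 = 3, rank ∂_3 = 0 ⇒ b_2 = 4 − 3 − 0 = 1. So H_2 ≅ Z.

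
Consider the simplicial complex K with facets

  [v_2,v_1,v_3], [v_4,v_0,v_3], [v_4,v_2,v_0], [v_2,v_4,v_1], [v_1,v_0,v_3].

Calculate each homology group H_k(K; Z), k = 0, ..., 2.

K has 5 vertices, 10 edges, 5 triangles.
rank ∂_0 = 0, rank ∂_1 = 4 ⇒ b_0 = 5 − 0 − 4 = 1; all invariant factors of ∂_1 are 1 so no torsion. So H_0 = Z.
rank ∂_1 = 4, rank ∂_2 = 5 ⇒ b_1 = 10 − 4 − 5 = 1; all invariant factors of ∂_2 are 1 so no torsion. So H_1 = Z.
rank ∂_2 = 5, rank ∂_3 = 0 ⇒ b_2 = 5 − 5 − 0 = 0. So H_2 = 0.

H_0 = Z,  H_1 = Z,  H_2 = 0.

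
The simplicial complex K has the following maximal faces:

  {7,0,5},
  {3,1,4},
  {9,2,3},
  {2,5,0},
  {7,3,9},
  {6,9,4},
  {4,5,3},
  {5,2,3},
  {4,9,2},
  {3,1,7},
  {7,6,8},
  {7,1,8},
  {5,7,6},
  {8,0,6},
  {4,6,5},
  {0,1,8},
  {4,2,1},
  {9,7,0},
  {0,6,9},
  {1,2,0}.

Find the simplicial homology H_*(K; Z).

We work with the vertex ordering 0 < 1 < 2 < 3 < 4 < 5 < 6 < 7 < 8 < 9. The simplices of K, each written with vertices in increasing order, are:

  0-simplices (10): [0], [1], [2], [3], [4], [5], [6], [7], [8], [9]
  1-simplices (30): (30 of them)
  2-simplices (20): (20 of them)

giving chain groups C_0 ≅ Z^10, C_1 ≅ Z^30, C_2 ≅ Z^20.

∂_1: C_1 → C_0 sends each edge [p,q] (with p < q) to q − p. For instance
  ∂[0,1] = [1] − [0].
The 10×30 boundary matrix has rank 9 and Smith normal form diag(1,1,1,1,1,1,1,1,1).

∂_2: C_2 → C_1 maps a triangle to the signed sum of its edges. For instance
  ∂[1,3,4] = [3,4] − [1,4] + [1,3],
  ∂[6,7,8] = [7,8] − [6,8] + [6,7].
This gives a 30×20 integer matrix of rank 20; reducing to Smith normal form yields diagonal entries (1,1,1,1,1,1,1,1,1,1,1,1,1,1,1,1,1,1,1,2).

Computing H_k = (kernel of ∂_k) / (image of ∂_{k+1}):

  H_0: rank C_0 − rank ∂_1 = 10 − 9 = 1, and the invariant factors of ∂_1 are all 1, so H_0 = Z.
  H_1: rank ker ∂_1 − rank ∂_2 = (30 − 9) − 20 = 1, and ∂_2 has invariant factor 2 > 1, so H_1 = Z ⊕ Z/2Z.
  H_2: rank ker ∂_2 − rank ∂_3 = (20 − 20) − 0 = 0, and there is no ∂_3, so H_2 = 0.

(K is a triangulation of the Klein bottle.)

H_0 = Z,  H_1 = Z ⊕ Z/2Z,  H_2 = 0.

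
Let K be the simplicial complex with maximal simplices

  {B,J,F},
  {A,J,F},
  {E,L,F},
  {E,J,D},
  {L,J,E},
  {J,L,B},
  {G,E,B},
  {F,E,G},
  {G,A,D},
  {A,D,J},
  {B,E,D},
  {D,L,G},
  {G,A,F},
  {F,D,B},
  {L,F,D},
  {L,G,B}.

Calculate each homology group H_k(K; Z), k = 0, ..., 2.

H_0 ≅ Z,  H_1 ≅ Z^2,  H_2 ≅ Z.

Take the total order A < B < D < E < F < G < J < L on the vertex set. Then K (dimension 2) consists of the simplices:

  0-simplices (8): A, B, D, E, F, G, J, L
  1-simplices (24): AD, AF, AG, AJ, BD, BE, BF, BG, BJ, BL, DE, DF, DG, DJ, DL, EF, EG, EJ, EL, FG, FJ, FL, GL, JL
  2-simplices (16): ADG, ADJ, AFG, AFJ, BDE, BDF, BEG, BFJ, BGL, BJL, DEJ, DFL, DGL, EFG, EFL, EJL

Hence C_0 ≅ Z^8, C_1 ≅ Z^24, C_2 ≅ Z^16.

∂_1: C_1 → C_0 sends each edge [p,q] (with p < q) to q − p.
As a 8×24 matrix over Z this has rank 7, with invariant factors (1,1,1,1,1,1,1).

∂_2: C_2 → C_1 acts by ∂[p,q,r] = [q,r] − [p,r] + [p,q]. For instance
  ∂DFL = FL − DL + DF,
  ∂EFG = FG − EG + EF.
This gives a 24×16 integer matrix of rank 15; reducing to Smith normal form yields diagonal entries (1,1,1,1,1,1,1,1,1,1,1,1,1,1,1).

From H_k ≅ ker(∂_k) / im(∂_{k+1}) we obtain:

  H_0: rank C_0 − rank ∂_1 = 8 − 7 = 1, and the invariant factors of ∂_1 are all 1, so H_0 ≅ Z.
  H_1: rank ker ∂_1 − rank ∂_2 = (24 − 7) − 15 = 2, and the invariant factors of ∂_2 are all 1, so H_1 ≅ Z^2.
  H_2: rank ker ∂_2 − rank ∂_3 = (16 − 15) − 0 = 1, and there is no ∂_3, so H_2 ≅ Z.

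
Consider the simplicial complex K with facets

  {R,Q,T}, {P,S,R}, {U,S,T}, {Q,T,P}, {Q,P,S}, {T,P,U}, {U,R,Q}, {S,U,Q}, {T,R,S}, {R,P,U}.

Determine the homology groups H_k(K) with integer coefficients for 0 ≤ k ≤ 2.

H_0 ≅ Z,  H_1 ≅ Z_2,  H_2 = 0.

Take the total order P < Q < R < S < T < U on the vertex set. Then K (dimension 2) consists of the simplices:

  0-simplices (6): P, Q, R, S, T, U
  1-simplices (15): PQ, PR, PS, PT, PU, QR, QS, QT, QU, RS, RT, RU, ST, SU, TU
  2-simplices (10): PQS, PQT, PRS, PRU, PTU, QRT, QRU, QSU, RST, STU

giving chain groups C_0 ≅ Z^6, C_1 ≅ Z^15, C_2 ≅ Z^10.

The boundary map ∂_1: C_1 → C_0 sends each edge [p,q] (with p < q) to q − p. For instance
  ∂RT = T − R.
The resulting 6×15 matrix has rank 5, and its Smith normal form has invariant factors (1,1,1,1,1).

Boundary ∂_2: C_2 → C_1 sends each 2-simplex [p,q,r] to [q,r] − [p,r] + [p,q]. For instance
  ∂PQS = QS − PS + PQ,
  ∂STU = TU − SU + ST.
This gives a 15×10 integer matrix of rank 10; reducing to Smith normal form yields diagonal entries (1,1,1,1,1,1,1,1,1,2).

Computing H_k = (kernel of ∂_k) / (image of ∂_{k+1}):

  H_0: rank C_0 − rank ∂_1 = 6 − 5 = 1, and the invariant factors of ∂_1 are all 1, so H_0 ≅ Z.
  H_1: rank ker ∂_1 − rank ∂_2 = (15 − 5) − 10 = 0, and ∂_2 has invariant factor 2 > 1, so H_1 ≅ Z_2.
  H_2: rank ker ∂_2 − rank ∂_3 = (10 − 10) − 0 = 0, and there is no ∂_3, so H_2 ≅ 0.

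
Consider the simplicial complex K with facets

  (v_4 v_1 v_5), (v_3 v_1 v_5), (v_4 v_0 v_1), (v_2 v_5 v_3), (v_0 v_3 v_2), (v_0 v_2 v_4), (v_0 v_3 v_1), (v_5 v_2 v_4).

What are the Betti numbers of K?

Order the vertices as v_0 < v_1 < v_2 < v_3 < v_4 < v_5. Listing each simplex with vertices in this order, K has dimension 2 with simplices:

  0-simplices (6): [v_0], [v_1], [v_2], [v_3], [v_4], [v_5]
  1-simplices (12): [v_0,v_1], [v_0,v_2], [v_0,v_3], [v_0,v_4], [v_1,v_3], [v_1,v_4], [v_1,v_5], [v_2,v_3], [v_2,v_4], [v_2,v_5], [v_3,v_5], [v_4,v_5]
  2-simplices (8): [v_0,v_1,v_3], [v_0,v_1,v_4], [v_0,v_2,v_3], [v_0,v_2,v_4], [v_1,v_3,v_5], [v_1,v_4,v_5], [v_2,v_3,v_5], [v_2,v_4,v_5]

Hence C_0 ≅ Z^6, C_1 ≅ Z^12, C_2 ≅ Z^8.

∂_1: C_1 → C_0 maps an edge to its endpoints' difference, ∂[p,q] = q − p. For instance
  ∂[v_0,v_1] = [v_1] − [v_0].
As a 6×12 matrix over Z this has rank 5, with invariant factors (1,1,1,1,1).

∂_2: C_2 → C_1 sends each 2-simplex [p,q,r] to [q,r] − [p,r] + [p,q]. For instance
  ∂[v_2,v_3,v_5] = [v_3,v_5] − [v_2,v_5] + [v_2,v_3],
  ∂[v_2,v_4,v_5] = [v_4,v_5] − [v_2,v_5] + [v_2,v_4].
This gives a 12×8 integer matrix of rank 7; reducing to Smith normal form yields diagonal entries (1,1,1,1,1,1,1).

From H_k ≅ ker(∂_k) / im(∂_{k+1}) we obtain:

  H_0: rank C_0 − rank ∂_1 = 6 − 5 = 1, and the invariant factors of ∂_1 are all 1, so H_0 = Z.
  H_1: rank ker ∂_1 − rank ∂_2 = (12 − 5) − 7 = 0, and the invariant factors of ∂_2 are all 1, so H_1 = 0.
  H_2: rank ker ∂_2 − rank ∂_3 = (8 − 7) − 0 = 1, and there is no ∂_3, so H_2 = Z.

(K is a triangulation of the 2-sphere S^2.)

Hence the Betti numbers are b_0 = 1, b_1 = 0, b_2 = 1.

b_0 = 1, b_1 = 0, b_2 = 1.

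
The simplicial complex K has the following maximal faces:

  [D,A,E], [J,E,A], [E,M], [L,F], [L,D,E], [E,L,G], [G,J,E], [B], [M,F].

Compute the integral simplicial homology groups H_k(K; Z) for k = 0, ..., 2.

H_0 = Z^2,  H_1 = Z,  H_2 = 0.

Take the total order A < B < D < E < F < G < J < L < M on the vertex set. Then K (dimension 2) consists of the simplices:

  0-simplices (9): A, B, D, E, F, G, J, L, M
  1-simplices (13): AD, AE, AJ, DE, DL, EG, EJ, EL, EM, FL, FM, GJ, GL
  2-simplices (5): ADE, AEJ, DEL, EGJ, EGL

giving chain groups C_0 ≅ Z^9, C_1 ≅ Z^13, C_2 ≅ Z^5.

The boundary map ∂_1: C_1 → C_0 sends each edge [p,q] (with p < q) to q − p.
This gives a 9×13 integer matrix of rank 7; reducing to Smith normal form yields diagonal entries (1,1,1,1,1,1,1).

Boundary ∂_2: C_2 → C_1 acts by ∂[p,q,r] = [q,r] − [p,r] + [p,q]. For instance
  ∂EGJ = GJ − EJ + EG,
  ∂EGL = GL − EL + EG.
The resulting 13×5 matrix has rank 5, and its Smith normal form has invariant factors (1,1,1,1,1).

Computing H_k = (kernel of ∂_k) / (image of ∂_{k+1}):

  H_0: rank C_0 − rank ∂_1 = 9 − 7 = 2, and the invariant factors of ∂_1 are all 1, so H_0 ≅ Z^2.
  H_1: rank ker ∂_1 − rank ∂_2 = (13 − 7) − 5 = 1, and the invariant factors of ∂_2 are all 1, so H_1 ≅ Z.
  H_2: rank ker ∂_2 − rank ∂_3 = (5 − 5) − 0 = 0, and there is no ∂_3, so H_2 ≅ 0.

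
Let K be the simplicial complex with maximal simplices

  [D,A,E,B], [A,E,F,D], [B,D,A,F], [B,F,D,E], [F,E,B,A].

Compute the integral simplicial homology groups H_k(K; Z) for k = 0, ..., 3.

We work with the vertex ordering A < B < D < E < F. The simplices of K, each written with vertices in increasing order, are:

  0-simplices (5): A, B, D, E, F
  1-simplices (10): AB, AD, AE, AF, BD, BE, BF, DE, DF, EF
  2-simplices (10): ABD, ABE, ABF, ADE, ADF, AEF, BDE, BDF, BEF, DEF
  3-simplices (5): ABDE, ABDF, ABEF, ADEF, BDEF

giving chain groups C_0 ≅ Z^5, C_1 ≅ Z^10, C_2 ≅ Z^10, C_3 ≅ Z^5.

The boundary map ∂_1: C_1 → C_0 maps an edge to its endpoints' difference, ∂[p,q] = q − p. For instance
  ∂DE = E − D.
This gives a 5×10 integer matrix of rank 4; reducing to Smith normal form yields diagonal entries (1,1,1,1).

Boundary ∂_2: C_2 → C_1 sends each 2-simplex [p,q,r] to [q,r] − [p,r] + [p,q]. For instance
  ∂ABF = BF − AF + AB,
  ∂ADF = DF − AF + AD.
As a 10×10 matrix over Z this has rank 6, with invariant factors (1,1,1,1,1,1).

Boundary ∂_3: C_3 → C_2 sends each 3-simplex σ to the alternating sum Σ_i (−1)^i (σ with its i-th vertex removed). For instance
  ∂ABDF = BDF − ADF + ABF − ABD,
  ∂ABEF = BEF − AEF + ABF − ABE.
The 10×5 boundary matrix has rank 4 and Smith normal form diag(1,1,1,1).

From H_k ≅ ker(∂_k) / im(∂_{k+1}) we obtain:

  H_0: rank C_0 − rank ∂_1 = 5 − 4 = 1, and the invariant factors of ∂_1 are all 1, so H_0 = Z.
  H_1: rank ker ∂_1 − rank ∂_2 = (10 − 4) − 6 = 0, and the invariant factors of ∂_2 are all 1, so H_1 = 0.
  H_2: rank ker ∂_2 − rank ∂_3 = (10 − 6) − 4 = 0, and the invariant factors of ∂_3 are all 1, so H_2 = 0.
  H_3: rank ker ∂_3 − rank ∂_4 = (5 − 4) − 0 = 1, and there is no ∂_4, so H_3 = Z.

H_0 = Z,  H_1 = 0,  H_2 = 0,  H_3 = Z.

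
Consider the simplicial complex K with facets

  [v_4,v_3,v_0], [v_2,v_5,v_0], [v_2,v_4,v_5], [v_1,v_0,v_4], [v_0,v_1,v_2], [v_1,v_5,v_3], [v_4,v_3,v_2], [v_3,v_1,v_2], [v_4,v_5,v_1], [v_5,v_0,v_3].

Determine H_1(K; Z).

H_1 ≅ Z/2.

K has 6 vertices, 15 edges, 10 triangles.
rank ∂_1 = 5, rank ∂_2 = 10 ⇒ b_1 = 15 − 5 − 10 = 0; ∂_2 has invariant factor(s) [2] giving torsion. So H_1 = Z/2.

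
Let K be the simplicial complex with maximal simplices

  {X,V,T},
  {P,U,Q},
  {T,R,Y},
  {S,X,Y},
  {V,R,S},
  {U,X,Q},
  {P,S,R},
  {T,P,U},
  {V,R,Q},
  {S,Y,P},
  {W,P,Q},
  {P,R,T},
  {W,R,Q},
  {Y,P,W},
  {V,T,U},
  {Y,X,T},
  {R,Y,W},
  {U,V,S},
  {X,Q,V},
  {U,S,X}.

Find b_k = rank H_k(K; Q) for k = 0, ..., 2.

b_0 = 1, b_1 = 1, b_2 = 0.

K has 10 vertices, 30 edges, 20 triangles.
rank ∂_0 = 0, rank ∂_1 = 9 ⇒ b_0 = 10 − 0 − 9 = 1; all invariant factors of ∂_1 are 1 so no torsion. So H_0 ≅ Z.
rank ∂_1 = 9, rank ∂_2 = 20 ⇒ b_1 = 30 − 9 − 20 = 1; ∂_2 has invariant factor(s) [2] giving torsion. So H_1 ≅ Z ⊕ Z/2.
rank ∂_2 = 20, rank ∂_3 = 0 ⇒ b_2 = 20 − 20 − 0 = 0. So H_2 ≅ 0.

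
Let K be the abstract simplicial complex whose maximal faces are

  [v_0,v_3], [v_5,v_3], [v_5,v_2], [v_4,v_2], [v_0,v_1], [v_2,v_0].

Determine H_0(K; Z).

We work with the vertex ordering v_0 < v_1 < v_2 < v_3 < v_4 < v_5. The simplices of K, each written with vertices in increasing order, are:

  0-simplices (6): [v_0], [v_1], [v_2], [v_3], [v_4], [v_5]
  1-simplices (6): [v_0,v_1], [v_0,v_2], [v_0,v_3], [v_2,v_4], [v_2,v_5], [v_3,v_5]

Hence C_0 ≅ Z^6, C_1 ≅ Z^6.

The boundary map ∂_1: C_1 → C_0 sends each edge [p,q] (with p < q) to q − p.
The resulting 6×6 matrix has rank 5, and its Smith normal form has invariant factors (1,1,1,1,1).

Computing H_k = (kernel of ∂_k) / (image of ∂_{k+1}):

  H_0: rank C_0 − rank ∂_1 = 6 − 5 = 1, and the invariant factors of ∂_1 are all 1, so H_0 = Z.

H_0 = Z.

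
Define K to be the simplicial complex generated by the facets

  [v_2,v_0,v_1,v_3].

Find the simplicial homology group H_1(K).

H_1 ≅ 0.

K has 4 vertices, 6 edges, 4 triangles, 1 3-simplex.
rank ∂_1 = 3, rank ∂_2 = 3 ⇒ b_1 = 6 − 3 − 3 = 0; all invariant factors of ∂_2 are 1 so no torsion. So H_1 = 0.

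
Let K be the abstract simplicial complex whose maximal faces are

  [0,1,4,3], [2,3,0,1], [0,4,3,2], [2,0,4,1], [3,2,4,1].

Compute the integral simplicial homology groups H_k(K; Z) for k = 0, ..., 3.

Order the vertices as 0 < 1 < 2 < 3 < 4. Listing each simplex with vertices in this order, K has dimension 3 with simplices:

  0-simplices (5): [0], [1], [2], [3], [4]
  1-simplices (10): [0,1], [0,2], [0,3], [0,4], [1,2], [1,3], [1,4], [2,3], [2,4], [3,4]
  2-simplices (10): [0,1,2], [0,1,3], [0,1,4], [0,2,3], [0,2,4], [0,3,4], [1,2,3], [1,2,4], [1,3,4], [2,3,4]
  3-simplices (5): [0,1,2,3], [0,1,2,4], [0,1,3,4], [0,2,3,4], [1,2,3,4]

Hence C_0 ≅ Z^5, C_1 ≅ Z^10, C_2 ≅ Z^10, C_3 ≅ Z^5.

The boundary map ∂_1: C_1 → C_0 maps an edge to its endpoints' difference, ∂[p,q] = q − p.
This gives a 5×10 integer matrix of rank 4; reducing to Smith normal form yields diagonal entries (1,1,1,1).

The boundary map ∂_2: C_2 → C_1 sends each 2-simplex [p,q,r] to [q,r] − [p,r] + [p,q]. For instance
  ∂[0,3,4] = [3,4] − [0,4] + [0,3],
  ∂[0,1,4] = [1,4] − [0,4] + [0,1].
The resulting 10×10 matrix has rank 6, and its Smith normal form has invariant factors (1,1,1,1,1,1).

∂_3: C_3 → C_2 sends each 3-simplex σ to the alternating sum Σ_i (−1)^i (σ with its i-th vertex removed). For instance
  ∂[0,1,3,4] = [1,3,4] − [0,3,4] + [0,1,4] − [0,1,3],
  ∂[1,2,3,4] = [2,3,4] − [1,3,4] + [1,2,4] − [1,2,3].
This gives a 10×5 integer matrix of rank 4; reducing to Smith normal form yields diagonal entries (1,1,1,1).

Reading off H_k = ker ∂_k / im ∂_{k+1}:

  H_0: rank C_0 − rank ∂_1 = 5 − 4 = 1, and the invariant factors of ∂_1 are all 1, so H_0 ≅ Z.
  H_1: rank ker ∂_1 − rank ∂_2 = (10 − 4) − 6 = 0, and the invariant factors of ∂_2 are all 1, so H_1 ≅ 0.
  H_2: rank ker ∂_2 − rank ∂_3 = (10 − 6) − 4 = 0, and the invariant factors of ∂_3 are all 1, so H_2 ≅ 0.
  H_3: rank ker ∂_3 − rank ∂_4 = (5 − 4) − 0 = 1, and there is no ∂_4, so H_3 ≅ Z.

(K is a triangulation of the 3-sphere S^3.)

H_0 ≅ Z,  H_1 = 0,  H_2 = 0,  H_3 ≅ Z.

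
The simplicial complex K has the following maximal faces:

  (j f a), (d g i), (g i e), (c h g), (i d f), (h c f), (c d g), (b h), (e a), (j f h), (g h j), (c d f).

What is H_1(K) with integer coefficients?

Fix the vertex order a < b < c < d < e < f < g < h < i < j and write every simplex with vertices in increasing order. Then dim K = 2 and the simplices of K are:

  0-simplices (10): a, b, c, d, e, f, g, h, i, j
  1-simplices (20): ae, af, aj, bh, cd, cf, cg, ch, df, dg, di, eg, ei, fh, fi, fj, gh, gi, gj, hj
  2-simplices (10): afj, cdf, cdg, cfh, cgh, dfi, dgi, egi, fhj, ghj

giving chain groups C_0 ≅ Z^10, C_1 ≅ Z^20, C_2 ≅ Z^10.

∂_1: C_1 → C_0 maps an edge to its endpoints' difference, ∂[p,q] = q − p. For instance
  ∂af = f − a.
The resulting 10×20 matrix has rank 9, and its Smith normal form has invariant factors (1,1,1,1,1,1,1,1,1).

The boundary map ∂_2: C_2 → C_1 sends each 2-simplex [p,q,r] to [q,r] − [p,r] + [p,q]. For instance
  ∂egi = gi − ei + eg,
  ∂afj = fj − aj + af.
The 20×10 boundary matrix has rank 10 and Smith normal form diag(1,1,1,1,1,1,1,1,1,1).

Computing H_k = (kernel of ∂_k) / (image of ∂_{k+1}):

  H_1: rank ker ∂_1 − rank ∂_2 = (20 − 9) − 10 = 1, and the invariant factors of ∂_2 are all 1, so H_1 ≅ Z.

H_1 ≅ Z.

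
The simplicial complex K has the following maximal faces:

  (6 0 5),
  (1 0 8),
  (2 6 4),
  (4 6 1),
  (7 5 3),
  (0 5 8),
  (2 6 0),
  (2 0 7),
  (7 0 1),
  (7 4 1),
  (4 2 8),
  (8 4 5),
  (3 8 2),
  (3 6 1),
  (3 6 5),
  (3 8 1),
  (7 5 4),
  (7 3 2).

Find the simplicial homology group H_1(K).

H_1 = Z^2.

Fix the vertex order 0 < 1 < 2 < 3 < 4 < 5 < 6 < 7 < 8 and write every simplex with vertices in increasing order. Then dim K = 2 and the simplices of K are:

  0-simplices (9): [0], [1], [2], [3], [4], [5], [6], [7], [8]
  1-simplices (27): (27 of them)
  2-simplices (18): [0,1,7], [0,1,8], [0,2,6], [0,2,7], [0,5,6], [0,5,8], [1,3,6], [1,3,8], [1,4,6], [1,4,7], [2,3,7], [2,3,8], [2,4,6], [2,4,8], [3,5,6], [3,5,7], [4,5,7], [4,5,8]

giving chain groups C_0 ≅ Z^9, C_1 ≅ Z^27, C_2 ≅ Z^18.

Boundary ∂_1: C_1 → C_0 sends each edge [p,q] (with p < q) to q − p.
As a 9×27 matrix over Z this has rank 8, with invariant factors (1,1,1,1,1,1,1,1).

Boundary ∂_2: C_2 → C_1 acts by ∂[p,q,r] = [q,r] − [p,r] + [p,q]. For instance
  ∂[4,5,7] = [5,7] − [4,7] + [4,5],
  ∂[2,3,7] = [3,7] − [2,7] + [2,3].
The resulting 27×18 matrix has rank 17, and its Smith normal form has invariant factors (1,1,1,1,1,1,1,1,1,1,1,1,1,1,1,1,1).

Computing H_k = (kernel of ∂_k) / (image of ∂_{k+1}):

  H_1: rank ker ∂_1 − rank ∂_2 = (27 − 8) − 17 = 2, and the invariant factors of ∂_2 are all 1, so H_1 ≅ Z^2.

(K is a triangulation of the torus T^2.)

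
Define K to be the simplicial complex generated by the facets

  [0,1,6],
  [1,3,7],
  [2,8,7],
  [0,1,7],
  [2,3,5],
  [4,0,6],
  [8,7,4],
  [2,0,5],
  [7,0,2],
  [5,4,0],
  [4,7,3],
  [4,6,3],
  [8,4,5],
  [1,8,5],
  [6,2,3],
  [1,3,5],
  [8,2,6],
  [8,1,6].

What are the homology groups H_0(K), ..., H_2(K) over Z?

Take the total order 0 < 1 < 2 < 3 < 4 < 5 < 6 < 7 < 8 on the vertex set. Then K (dimension 2) consists of the simplices:

  0-simplices (9): [0], [1], [2], [3], [4], [5], [6], [7], [8]
  1-simplices (27): (27 of them)
  2-simplices (18): [0,1,6], [0,1,7], [0,2,5], [0,2,7], [0,4,5], [0,4,6], [1,3,5], [1,3,7], [1,5,8], [1,6,8], [2,3,5], [2,3,6], [2,6,8], [2,7,8], [3,4,6], [3,4,7], [4,5,8], [4,7,8]

Hence C_0 ≅ Z^9, C_1 ≅ Z^27, C_2 ≅ Z^18.

∂_1: C_1 → C_0 is given by ∂[p,q] = [q] − [p].
The 9×27 boundary matrix has rank 8 and Smith normal form diag(1,1,1,1,1,1,1,1).

Boundary ∂_2: C_2 → C_1 acts by ∂[p,q,r] = [q,r] − [p,r] + [p,q]. For instance
  ∂[0,4,6] = [4,6] − [0,6] + [0,4],
  ∂[3,4,7] = [4,7] − [3,7] + [3,4].
This gives a 27×18 integer matrix of rank 17; reducing to Smith normal form yields diagonal entries (1,1,1,1,1,1,1,1,1,1,1,1,1,1,1,1,1).

Now H_k = ker ∂_k / im ∂_{k+1}, so:

  H_0: rank C_0 − rank ∂_1 = 9 − 8 = 1, and the invariant factors of ∂_1 are all 1, so H_0 = Z.
  H_1: rank ker ∂_1 − rank ∂_2 = (27 − 8) − 17 = 2, and the invariant factors of ∂_2 are all 1, so H_1 = Z^2.
  H_2: rank ker ∂_2 − rank ∂_3 = (18 − 17) − 0 = 1, and there is no ∂_3, so H_2 = Z.

As a check, the Euler characteristic is 9 − 27 + 18 = 0, which agrees with 1 − 2 + 1 = 0.
(K is a triangulation of the torus T^2.)

H_0 = Z,  H_1 = Z^2,  H_2 = Z.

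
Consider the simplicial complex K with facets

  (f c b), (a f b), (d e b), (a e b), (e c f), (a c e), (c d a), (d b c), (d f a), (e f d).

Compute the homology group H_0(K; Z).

H_0 ≅ Z.

Order the vertices as a < b < c < d < e < f. Listing each simplex with vertices in this order, K has dimension 2 with simplices:

  0-simplices (6): a, b, c, d, e, f
  1-simplices (15): ab, ac, ad, ae, af, bc, bd, be, bf, cd, ce, cf, de, df, ef
  2-simplices (10): abe, abf, acd, ace, adf, bcd, bcf, bde, cef, def

giving chain groups C_0 ≅ Z^6, C_1 ≅ Z^15, C_2 ≅ Z^10.

Boundary ∂_1: C_1 → C_0 sends each edge [p,q] (with p < q) to q − p. For instance
  ∂ad = d − a.
As a 6×15 matrix over Z this has rank 5, with invariant factors (1,1,1,1,1).

Boundary ∂_2: C_2 → C_1 maps a triangle to the signed sum of its edges. For instance
  ∂bde = de − be + bd,
  ∂acd = cd − ad + ac.
This gives a 15×10 integer matrix of rank 10; reducing to Smith normal form yields diagonal entries (1,1,1,1,1,1,1,1,1,2).

Reading off H_k = ker ∂_k / im ∂_{k+1}:

  H_0: rank C_0 − rank ∂_1 = 6 − 5 = 1, and the invariant factors of ∂_1 are all 1, so H_0 = Z.

(K is a triangulation of the real projective plane RP^2.)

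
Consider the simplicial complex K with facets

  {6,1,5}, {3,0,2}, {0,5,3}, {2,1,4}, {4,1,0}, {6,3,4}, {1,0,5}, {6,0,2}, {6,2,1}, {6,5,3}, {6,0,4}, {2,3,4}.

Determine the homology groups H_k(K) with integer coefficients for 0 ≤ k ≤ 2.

H_0 ≅ Z,  H_1 ≅ Z/2Z,  H_2 = 0.

Order the vertices as 0 < 1 < 2 < 3 < 4 < 5 < 6. Listing each simplex with vertices in this order, K has dimension 2 with simplices:

  0-simplices (7): [0], [1], [2], [3], [4], [5], [6]
  1-simplices (18): [0,1], [0,2], [0,3], [0,4], [0,5], [0,6], [1,2], [1,4], [1,5], [1,6], [2,3], [2,4], [2,6], [3,4], [3,5], [3,6], [4,6], [5,6]
  2-simplices (12): [0,1,4], [0,1,5], [0,2,3], [0,2,6], [0,3,5], [0,4,6], [1,2,4], [1,2,6], [1,5,6], [2,3,4], [3,4,6], [3,5,6]

giving chain groups C_0 ≅ Z^7, C_1 ≅ Z^18, C_2 ≅ Z^12.

∂_1: C_1 → C_0 maps an edge to its endpoints' difference, ∂[p,q] = q − p. For instance
  ∂[1,5] = [5] − [1].
As a 7×18 matrix over Z this has rank 6, with invariant factors (1,1,1,1,1,1).

The boundary map ∂_2: C_2 → C_1 maps a triangle to the signed sum of its edges. For instance
  ∂[1,2,4] = [2,4] − [1,4] + [1,2],
  ∂[1,2,6] = [2,6] − [1,6] + [1,2].
The 18×12 boundary matrix has rank 12 and Smith normal form diag(1,1,1,1,1,1,1,1,1,1,1,2).

Computing H_k = (kernel of ∂_k) / (image of ∂_{k+1}):

  H_0: rank C_0 − rank ∂_1 = 7 − 6 = 1, and the invariant factors of ∂_1 are all 1, so H_0 = Z.
  H_1: rank ker ∂_1 − rank ∂_2 = (18 − 6) − 12 = 0, and ∂_2 has invariant factor 2 > 1, so H_1 = Z/2Z.
  H_2: rank ker ∂_2 − rank ∂_3 = (12 − 12) − 0 = 0, and there is no ∂_3, so H_2 = 0.

As a check, the Euler characteristic is 7 − 18 + 12 = 1, which agrees with 1 − 0 + 0 = 1.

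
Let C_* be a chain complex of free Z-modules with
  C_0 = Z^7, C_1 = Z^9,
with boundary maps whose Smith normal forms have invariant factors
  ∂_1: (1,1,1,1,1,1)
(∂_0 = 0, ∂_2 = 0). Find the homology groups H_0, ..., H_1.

H_0: b_0 = 7 − 0 − 6 = 1; torsion from ∂_1 factors > 1: none. So H_0 = Z.
H_1: b_1 = 9 − 6 − 0 = 3; torsion from ∂_2 factors > 1: none. So H_1 = Z^3.

H_0 = Z,  H_1 = Z^3.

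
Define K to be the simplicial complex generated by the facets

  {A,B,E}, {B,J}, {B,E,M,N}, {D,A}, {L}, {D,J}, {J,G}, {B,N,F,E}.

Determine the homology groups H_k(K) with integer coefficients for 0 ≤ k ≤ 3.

H_0 ≅ Z^2,  H_1 ≅ Z,  H_2 = 0,  H_3 = 0.

We work with the vertex ordering A < B < D < E < F < G < J < L < M < N. The simplices of K, each written with vertices in increasing order, are:

  0-simplices (10): A, B, D, E, F, G, J, L, M, N
  1-simplices (15): AB, AD, AE, BE, BF, BJ, BM, BN, DJ, EF, EM, EN, FN, GJ, MN
  2-simplices (8): ABE, BEF, BEM, BEN, BFN, BMN, EFN, EMN
  3-simplices (2): BEFN, BEMN

so the chain groups are C_0 ≅ Z^10, C_1 ≅ Z^15, C_2 ≅ Z^8, C_3 ≅ Z^2.

The boundary map ∂_1: C_1 → C_0 is given by ∂[p,q] = [q] − [p]. For instance
  ∂AE = E − A.
As a 10×15 matrix over Z this has rank 8, with invariant factors (1,1,1,1,1,1,1,1).

∂_2: C_2 → C_1 maps a triangle to the signed sum of its edges. For instance
  ∂BEF = EF − BF + BE,
  ∂BMN = MN − BN + BM.
This gives a 15×8 integer matrix of rank 6; reducing to Smith normal form yields diagonal entries (1,1,1,1,1,1).

The boundary map ∂_3: C_3 → C_2 sends each 3-simplex σ to the alternating sum Σ_i (−1)^i (σ with its i-th vertex removed). For instance
  ∂BEMN = EMN − BMN + BEN − BEM,
  ∂BEFN = EFN − BFN + BEN − BEF.
As a 8×2 matrix over Z this has rank 2, with invariant factors (1,1).

Computing H_k = (kernel of ∂_k) / (image of ∂_{k+1}):

  H_0: rank C_0 − rank ∂_1 = 10 − 8 = 2, and the invariant factors of ∂_1 are all 1, so H_0 ≅ Z^2.
  H_1: rank ker ∂_1 − rank ∂_2 = (15 − 8) − 6 = 1, and the invariant factors of ∂_2 are all 1, so H_1 ≅ Z.
  H_2: rank ker ∂_2 − rank ∂_3 = (8 − 6) − 2 = 0, and the invariant factors of ∂_3 are all 1, so H_2 ≅ 0.
  H_3: rank ker ∂_3 − rank ∂_4 = (2 − 2) − 0 = 0, and there is no ∂_4, so H_3 ≅ 0.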